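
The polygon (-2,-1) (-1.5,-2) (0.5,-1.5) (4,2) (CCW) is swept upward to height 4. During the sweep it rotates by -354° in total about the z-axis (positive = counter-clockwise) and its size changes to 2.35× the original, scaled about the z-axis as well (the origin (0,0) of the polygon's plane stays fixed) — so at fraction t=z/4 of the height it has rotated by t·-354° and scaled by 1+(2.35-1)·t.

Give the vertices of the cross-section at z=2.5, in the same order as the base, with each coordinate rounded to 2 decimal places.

Cross-section at z=2.5: (3.99,-1.05) (4.51,0.95) (1.13,2.69) (-7.98,2.09)

t = z/height = 2.5/4 = 0.625
s = 1 + (scale-1)·z/height = 1 + (2.35-1)·2.5/4 = 1.843750
θ = twist·z/height = -354°·2.5/4 = -221.2500° = -3.861541 rad
cos θ = -0.751840, sin θ = 0.659346 (intermediates below are computed at full precision and shown rounded to 5 d.p.)
v1: (-2,-1) → rotate → (2.16303,-0.56685) → ×s → (3.98808,-1.04513) → (3.99,-1.05)
v2: (-1.5,-2) → rotate → (2.44645,0.51466) → ×s → (4.51064,0.94891) → (4.51,0.95)
v3: (0.5,-1.5) → rotate → (0.61310,1.45743) → ×s → (1.13040,2.68714) → (1.13,2.69)
v4: (4,2) → rotate → (-4.32605,1.13370) → ×s → (-7.97616,2.09027) → (-7.98,2.09)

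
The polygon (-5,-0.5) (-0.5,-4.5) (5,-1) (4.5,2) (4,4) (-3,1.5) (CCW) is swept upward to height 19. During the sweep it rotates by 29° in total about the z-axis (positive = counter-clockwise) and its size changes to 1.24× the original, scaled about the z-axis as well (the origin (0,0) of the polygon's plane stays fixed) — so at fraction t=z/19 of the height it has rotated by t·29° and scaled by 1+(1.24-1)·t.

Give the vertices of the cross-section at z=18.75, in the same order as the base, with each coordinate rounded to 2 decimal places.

Cross-section at z=18.75: (-5.13,-3.50) (2.12,-5.18) (6.02,1.88) (3.70,4.84) (1.97,6.71) (-4.15,-0.15)

t = z/height = 18.75/19 = 0.986842
s = 1 + (scale-1)·z/height = 1 + (1.24-1)·18.75/19 = 1.236842
θ = twist·z/height = 29°·18.75/19 = 28.6184° = 0.499486 rad
cos θ = 0.877829, sin θ = 0.478974 (intermediates below are computed at full precision and shown rounded to 5 d.p.)
v1: (-5,-0.5) → rotate → (-4.14966,-2.83379) → ×s → (-5.13247,-3.50494) → (-5.13,-3.50)
v2: (-0.5,-4.5) → rotate → (1.71647,-4.18972) → ×s → (2.12300,-5.18202) → (2.12,-5.18)
v3: (5,-1) → rotate → (4.86812,1.51704) → ×s → (6.02109,1.87634) → (6.02,1.88)
v4: (4.5,2) → rotate → (2.99228,3.91104) → ×s → (3.70098,4.83734) → (3.70,4.84)
v5: (4,4) → rotate → (1.59542,5.42721) → ×s → (1.97328,6.71261) → (1.97,6.71)
v6: (-3,1.5) → rotate → (-3.35195,-0.12018) → ×s → (-4.14583,-0.14864) → (-4.15,-0.15)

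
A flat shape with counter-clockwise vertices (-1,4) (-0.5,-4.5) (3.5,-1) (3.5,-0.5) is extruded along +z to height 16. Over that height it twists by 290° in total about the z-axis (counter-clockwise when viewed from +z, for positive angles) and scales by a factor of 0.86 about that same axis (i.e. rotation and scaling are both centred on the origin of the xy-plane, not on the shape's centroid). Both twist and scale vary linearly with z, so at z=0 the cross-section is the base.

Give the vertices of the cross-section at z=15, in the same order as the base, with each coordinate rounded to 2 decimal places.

Cross-section at z=15: (3.44,0.98) (-3.92,0.31) (-0.77,-3.07) (-0.33,-3.05)

t = z/height = 15/16 = 0.9375
s = 1 + (scale-1)·z/height = 1 + (0.86-1)·15/16 = 0.868750
θ = twist·z/height = 290°·15/16 = 271.8750° = 4.745114 rad
cos θ = 0.032719, sin θ = -0.999465 (intermediates below are computed at full precision and shown rounded to 5 d.p.)
v1: (-1,4) → rotate → (3.96514,1.13034) → ×s → (3.44471,0.98198) → (3.44,0.98)
v2: (-0.5,-4.5) → rotate → (-4.51395,0.35250) → ×s → (-3.92149,0.30623) → (-3.92,0.31)
v3: (3.5,-1) → rotate → (-0.88495,-3.53085) → ×s → (-0.76880,-3.06742) → (-0.77,-3.07)
v4: (3.5,-0.5) → rotate → (-0.38522,-3.51449) → ×s → (-0.33466,-3.05321) → (-0.33,-3.05)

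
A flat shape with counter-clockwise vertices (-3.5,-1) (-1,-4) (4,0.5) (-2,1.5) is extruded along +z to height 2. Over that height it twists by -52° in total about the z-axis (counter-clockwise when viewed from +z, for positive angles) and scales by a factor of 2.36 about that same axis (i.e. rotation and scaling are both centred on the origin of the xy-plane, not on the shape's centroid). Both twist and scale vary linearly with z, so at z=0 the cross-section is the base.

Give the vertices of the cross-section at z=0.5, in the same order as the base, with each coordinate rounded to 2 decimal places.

t = z/height = 0.5/2 = 0.25
s = 1 + (scale-1)·z/height = 1 + (2.36-1)·0.5/2 = 1.340000
θ = twist·z/height = -52°·0.5/2 = -13.0000° = -0.226893 rad
cos θ = 0.974370, sin θ = -0.224951 (intermediates below are computed at full precision and shown rounded to 5 d.p.)
v1: (-3.5,-1) → rotate → (-3.63525,-0.18704) → ×s → (-4.87123,-0.25064) → (-4.87,-0.25)
v2: (-1,-4) → rotate → (-1.87417,-3.67253) → ×s → (-2.51139,-4.92119) → (-2.51,-4.92)
v3: (4,0.5) → rotate → (4.00996,-0.41262) → ×s → (5.37334,-0.55291) → (5.37,-0.55)
v4: (-2,1.5) → rotate → (-1.61131,1.91146) → ×s → (-2.15916,2.56135) → (-2.16,2.56)

Cross-section at z=0.5: (-4.87,-0.25) (-2.51,-4.92) (5.37,-0.55) (-2.16,2.56)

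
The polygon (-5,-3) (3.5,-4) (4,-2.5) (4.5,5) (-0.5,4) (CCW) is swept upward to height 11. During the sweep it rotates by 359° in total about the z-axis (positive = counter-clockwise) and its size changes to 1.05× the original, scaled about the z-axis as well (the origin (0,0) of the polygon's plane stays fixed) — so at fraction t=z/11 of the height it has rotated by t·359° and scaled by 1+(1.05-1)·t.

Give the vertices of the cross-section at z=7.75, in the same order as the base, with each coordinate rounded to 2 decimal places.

Cross-section at z=7.75: (-1.45,5.86) (-5.02,-2.25) (-3.69,-3.20) (3.58,-5.97) (4.11,-0.72)

t = z/height = 7.75/11 = 0.704545
s = 1 + (scale-1)·z/height = 1 + (1.05-1)·7.75/11 = 1.035227
θ = twist·z/height = 359°·7.75/11 = 252.9318° = 4.414493 rad
cos θ = -0.293509, sin θ = -0.955956 (intermediates below are computed at full precision and shown rounded to 5 d.p.)
v1: (-5,-3) → rotate → (-1.40032,5.66031) → ×s → (-1.44965,5.85971) → (-1.45,5.86)
v2: (3.5,-4) → rotate → (-4.85111,-2.17181) → ×s → (-5.02200,-2.24832) → (-5.02,-2.25)
v3: (4,-2.5) → rotate → (-3.56393,-3.09005) → ×s → (-3.68948,-3.19890) → (-3.69,-3.20)
v4: (4.5,5) → rotate → (3.45899,-5.76935) → ×s → (3.58084,-5.97259) → (3.58,-5.97)
v5: (-0.5,4) → rotate → (3.97058,-0.69606) → ×s → (4.11045,-0.72058) → (4.11,-0.72)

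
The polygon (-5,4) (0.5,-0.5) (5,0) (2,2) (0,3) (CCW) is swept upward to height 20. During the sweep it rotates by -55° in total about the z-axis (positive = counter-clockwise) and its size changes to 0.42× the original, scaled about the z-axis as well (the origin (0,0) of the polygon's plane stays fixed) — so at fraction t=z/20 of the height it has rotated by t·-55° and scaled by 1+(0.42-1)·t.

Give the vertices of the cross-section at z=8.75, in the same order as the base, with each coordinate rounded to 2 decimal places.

t = z/height = 8.75/20 = 0.4375
s = 1 + (scale-1)·z/height = 1 + (0.42-1)·8.75/20 = 0.746250
θ = twist·z/height = -55°·8.75/20 = -24.0625° = -0.419970 rad
cos θ = 0.913101, sin θ = -0.407733 (intermediates below are computed at full precision and shown rounded to 5 d.p.)
v1: (-5,4) → rotate → (-2.93457,5.69107) → ×s → (-2.18993,4.24696) → (-2.19,4.25)
v2: (0.5,-0.5) → rotate → (0.25268,-0.66042) → ×s → (0.18857,-0.49284) → (0.19,-0.49)
v3: (5,0) → rotate → (4.56551,-2.03866) → ×s → (3.40701,-1.52135) → (3.41,-1.52)
v4: (2,2) → rotate → (2.64167,1.01074) → ×s → (1.97134,0.75426) → (1.97,0.75)
v5: (0,3) → rotate → (1.22320,2.73930) → ×s → (0.91281,2.04421) → (0.91,2.04)

Cross-section at z=8.75: (-2.19,4.25) (0.19,-0.49) (3.41,-1.52) (1.97,0.75) (0.91,2.04)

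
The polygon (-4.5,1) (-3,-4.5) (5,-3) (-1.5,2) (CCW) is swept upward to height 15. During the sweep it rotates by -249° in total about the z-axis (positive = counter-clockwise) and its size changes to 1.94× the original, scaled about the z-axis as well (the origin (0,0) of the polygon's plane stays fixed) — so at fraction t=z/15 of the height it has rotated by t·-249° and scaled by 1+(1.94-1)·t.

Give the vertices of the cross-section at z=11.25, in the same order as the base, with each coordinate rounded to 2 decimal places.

Cross-section at z=11.25: (7.42,-2.59) (5.98,7.02) (-7.86,6.08) (2.14,-3.69)

t = z/height = 11.25/15 = 0.75
s = 1 + (scale-1)·z/height = 1 + (1.94-1)·11.25/15 = 1.705000
θ = twist·z/height = -249°·11.25/15 = -186.7500° = -3.259402 rad
cos θ = -0.993068, sin θ = 0.117537 (intermediates below are computed at full precision and shown rounded to 5 d.p.)
v1: (-4.5,1) → rotate → (4.35127,-1.52199) → ×s → (7.41892,-2.59499) → (7.42,-2.59)
v2: (-3,-4.5) → rotate → (3.50812,4.11620) → ×s → (5.98135,7.01811) → (5.98,7.02)
v3: (5,-3) → rotate → (-4.61273,3.56689) → ×s → (-7.86470,6.08155) → (-7.86,6.08)
v4: (-1.5,2) → rotate → (1.25453,-2.16244) → ×s → (2.13897,-3.68697) → (2.14,-3.69)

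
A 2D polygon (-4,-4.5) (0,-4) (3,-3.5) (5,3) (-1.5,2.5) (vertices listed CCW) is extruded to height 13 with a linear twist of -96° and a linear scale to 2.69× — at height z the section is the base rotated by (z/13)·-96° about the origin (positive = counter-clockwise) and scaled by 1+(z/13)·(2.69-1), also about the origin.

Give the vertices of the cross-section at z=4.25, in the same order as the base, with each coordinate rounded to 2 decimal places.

Cross-section at z=4.25: (-8.94,-2.73) (-3.23,-5.30) (1.15,-7.06) (9.05,-0.07) (0.03,4.53)

t = z/height = 4.25/13 = 0.326923
s = 1 + (scale-1)·z/height = 1 + (2.69-1)·4.25/13 = 1.552500
θ = twist·z/height = -96°·4.25/13 = -31.3846° = -0.547765 rad
cos θ = 0.853691, sin θ = -0.520780 (intermediates below are computed at full precision and shown rounded to 5 d.p.)
v1: (-4,-4.5) → rotate → (-5.75827,-1.75849) → ×s → (-8.93972,-2.73005) → (-8.94,-2.73)
v2: (0,-4) → rotate → (-2.08312,-3.41476) → ×s → (-3.23405,-5.30142) → (-3.23,-5.30)
v3: (3,-3.5) → rotate → (0.73834,-4.55026) → ×s → (1.14627,-7.06428) → (1.15,-7.06)
v4: (5,3) → rotate → (5.83079,-0.04283) → ×s → (9.05231,-0.06649) → (9.05,-0.07)
v5: (-1.5,2.5) → rotate → (0.02142,2.91540) → ×s → (0.03325,4.52615) → (0.03,4.53)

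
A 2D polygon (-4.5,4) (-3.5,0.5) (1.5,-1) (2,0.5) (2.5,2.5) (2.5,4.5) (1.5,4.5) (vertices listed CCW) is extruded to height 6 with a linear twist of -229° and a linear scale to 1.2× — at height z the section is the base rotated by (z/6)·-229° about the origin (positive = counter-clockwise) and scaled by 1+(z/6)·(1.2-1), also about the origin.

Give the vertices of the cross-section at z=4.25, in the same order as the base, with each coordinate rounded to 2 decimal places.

Cross-section at z=4.25: (6.29,-2.78) (3.98,0.68) (-1.98,0.56) (-2.00,-1.24) (-1.85,-3.59) (-1.15,-5.76) (-0.06,-5.42)

t = z/height = 4.25/6 = 0.708333
s = 1 + (scale-1)·z/height = 1 + (1.2-1)·4.25/6 = 1.141667
θ = twist·z/height = -229°·4.25/6 = -162.2083° = -2.831069 rad
cos θ = -0.952174, sin θ = -0.305557 (intermediates below are computed at full precision and shown rounded to 5 d.p.)
v1: (-4.5,4) → rotate → (5.50701,-2.43369) → ×s → (6.28717,-2.77846) → (6.29,-2.78)
v2: (-3.5,0.5) → rotate → (3.48539,0.59336) → ×s → (3.97915,0.67742) → (3.98,0.68)
v3: (1.5,-1) → rotate → (-1.73382,0.49384) → ×s → (-1.97944,0.56380) → (-1.98,0.56)
v4: (2,0.5) → rotate → (-1.75157,-1.08720) → ×s → (-1.99971,-1.24122) → (-2.00,-1.24)
v5: (2.5,2.5) → rotate → (-1.61654,-3.14433) → ×s → (-1.84555,-3.58977) → (-1.85,-3.59)
v6: (2.5,4.5) → rotate → (-1.00543,-5.04867) → ×s → (-1.14786,-5.76390) → (-1.15,-5.76)
v7: (1.5,4.5) → rotate → (-0.05326,-4.74312) → ×s → (-0.06080,-5.41506) → (-0.06,-5.42)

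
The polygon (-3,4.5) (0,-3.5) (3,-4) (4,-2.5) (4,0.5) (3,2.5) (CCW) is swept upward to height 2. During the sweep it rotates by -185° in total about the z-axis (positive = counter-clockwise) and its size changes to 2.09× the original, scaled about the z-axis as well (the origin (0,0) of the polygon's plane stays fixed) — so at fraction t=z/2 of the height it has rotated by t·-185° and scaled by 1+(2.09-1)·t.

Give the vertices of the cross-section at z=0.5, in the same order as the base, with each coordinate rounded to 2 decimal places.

t = z/height = 0.5/2 = 0.25
s = 1 + (scale-1)·z/height = 1 + (2.09-1)·0.5/2 = 1.272500
θ = twist·z/height = -185°·0.5/2 = -46.2500° = -0.807215 rad
cos θ = 0.691513, sin θ = -0.722364 (intermediates below are computed at full precision and shown rounded to 5 d.p.)
v1: (-3,4.5) → rotate → (1.17610,5.27890) → ×s → (1.49659,6.71740) → (1.50,6.72)
v2: (0,-3.5) → rotate → (-2.52827,-2.42030) → ×s → (-3.21723,-3.07983) → (-3.22,-3.08)
v3: (3,-4) → rotate → (-0.81492,-4.93314) → ×s → (-1.03698,-6.27743) → (-1.04,-6.28)
v4: (4,-2.5) → rotate → (0.96014,-4.61824) → ×s → (1.22178,-5.87671) → (1.22,-5.88)
v5: (4,0.5) → rotate → (3.12723,-2.54370) → ×s → (3.97941,-3.23686) → (3.98,-3.24)
v6: (3,2.5) → rotate → (3.88045,-0.43831) → ×s → (4.93787,-0.55775) → (4.94,-0.56)

Cross-section at z=0.5: (1.50,6.72) (-3.22,-3.08) (-1.04,-6.28) (1.22,-5.88) (3.98,-3.24) (4.94,-0.56)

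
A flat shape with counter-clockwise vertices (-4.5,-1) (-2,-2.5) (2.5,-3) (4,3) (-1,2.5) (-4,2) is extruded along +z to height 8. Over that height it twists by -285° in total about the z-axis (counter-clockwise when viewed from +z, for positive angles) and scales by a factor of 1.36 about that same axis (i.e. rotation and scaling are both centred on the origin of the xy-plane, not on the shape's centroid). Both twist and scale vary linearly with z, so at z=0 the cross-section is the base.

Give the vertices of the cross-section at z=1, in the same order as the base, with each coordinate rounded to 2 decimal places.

Cross-section at z=1: (-4.43,1.89) (-3.22,-0.91) (0.30,-4.07) (5.22,0.11) (0.67,2.73) (-2.18,4.13)

t = z/height = 1/8 = 0.125
s = 1 + (scale-1)·z/height = 1 + (1.36-1)·1/8 = 1.045000
θ = twist·z/height = -285°·1/8 = -35.6250° = -0.621774 rad
cos θ = 0.812847, sin θ = -0.582478 (intermediates below are computed at full precision and shown rounded to 5 d.p.)
v1: (-4.5,-1) → rotate → (-4.24029,1.80830) → ×s → (-4.43110,1.88968) → (-4.43,1.89)
v2: (-2,-2.5) → rotate → (-3.08189,-0.86716) → ×s → (-3.22057,-0.90618) → (-3.22,-0.91)
v3: (2.5,-3) → rotate → (0.28468,-3.89473) → ×s → (0.29749,-4.07000) → (0.30,-4.07)
v4: (4,3) → rotate → (4.99882,0.10863) → ×s → (5.22377,0.11352) → (5.22,0.11)
v5: (-1,2.5) → rotate → (0.64335,2.61459) → ×s → (0.67230,2.73225) → (0.67,2.73)
v6: (-4,2) → rotate → (-2.08643,3.95560) → ×s → (-2.18032,4.13361) → (-2.18,4.13)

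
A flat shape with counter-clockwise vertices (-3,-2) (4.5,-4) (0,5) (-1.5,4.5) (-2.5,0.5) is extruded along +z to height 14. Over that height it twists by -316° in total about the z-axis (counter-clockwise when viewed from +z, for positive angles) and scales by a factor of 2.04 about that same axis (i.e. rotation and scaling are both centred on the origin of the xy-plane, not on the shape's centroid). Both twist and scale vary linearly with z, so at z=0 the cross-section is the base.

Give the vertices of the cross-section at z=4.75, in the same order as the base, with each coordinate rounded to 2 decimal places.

t = z/height = 4.75/14 = 0.339286
s = 1 + (scale-1)·z/height = 1 + (2.04-1)·4.75/14 = 1.352857
θ = twist·z/height = -316°·4.75/14 = -107.2143° = -1.871242 rad
cos θ = -0.295946, sin θ = -0.955205 (intermediates below are computed at full precision and shown rounded to 5 d.p.)
v1: (-3,-2) → rotate → (-1.02257,3.45751) → ×s → (-1.38339,4.67751) → (-1.38,4.68)
v2: (4.5,-4) → rotate → (-5.15258,-3.11464) → ×s → (-6.97070,-4.21366) → (-6.97,-4.21)
v3: (0,5) → rotate → (4.77602,-1.47973) → ×s → (6.46128,-2.00186) → (6.46,-2.00)
v4: (-1.5,4.5) → rotate → (4.74234,0.10105) → ×s → (6.41571,0.13670) → (6.42,0.14)
v5: (-2.5,0.5) → rotate → (1.21747,2.24004) → ×s → (1.64706,3.03045) → (1.65,3.03)

Cross-section at z=4.75: (-1.38,4.68) (-6.97,-4.21) (6.46,-2.00) (6.42,0.14) (1.65,3.03)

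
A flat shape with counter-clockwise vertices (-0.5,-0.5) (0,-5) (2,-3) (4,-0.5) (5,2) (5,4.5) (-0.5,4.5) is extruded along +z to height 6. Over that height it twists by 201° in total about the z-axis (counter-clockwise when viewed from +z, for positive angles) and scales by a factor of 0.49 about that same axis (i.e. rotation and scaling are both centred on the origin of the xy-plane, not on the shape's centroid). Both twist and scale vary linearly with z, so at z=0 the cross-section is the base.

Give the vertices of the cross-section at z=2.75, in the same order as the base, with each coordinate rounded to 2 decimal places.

t = z/height = 2.75/6 = 0.458333
s = 1 + (scale-1)·z/height = 1 + (0.49-1)·2.75/6 = 0.766250
θ = twist·z/height = 201°·2.75/6 = 92.1250° = 1.607885 rad
cos θ = -0.037080, sin θ = 0.999312 (intermediates below are computed at full precision and shown rounded to 5 d.p.)
v1: (-0.5,-0.5) → rotate → (0.51820,-0.48112) → ×s → (0.39707,-0.36866) → (0.40,-0.37)
v2: (0,-5) → rotate → (4.99656,0.18540) → ×s → (3.82862,0.14206) → (3.83,0.14)
v3: (2,-3) → rotate → (2.92378,2.10986) → ×s → (2.24034,1.61668) → (2.24,1.62)
v4: (4,-0.5) → rotate → (0.35134,4.01579) → ×s → (0.26921,3.07710) → (0.27,3.08)
v5: (5,2) → rotate → (-2.18402,4.92240) → ×s → (-1.67351,3.77179) → (-1.67,3.77)
v6: (5,4.5) → rotate → (-4.68230,4.82970) → ×s → (-3.58782,3.70076) → (-3.59,3.70)
v7: (-0.5,4.5) → rotate → (-4.47837,-0.66652) → ×s → (-3.43155,-0.51072) → (-3.43,-0.51)

Cross-section at z=2.75: (0.40,-0.37) (3.83,0.14) (2.24,1.62) (0.27,3.08) (-1.67,3.77) (-3.59,3.70) (-3.43,-0.51)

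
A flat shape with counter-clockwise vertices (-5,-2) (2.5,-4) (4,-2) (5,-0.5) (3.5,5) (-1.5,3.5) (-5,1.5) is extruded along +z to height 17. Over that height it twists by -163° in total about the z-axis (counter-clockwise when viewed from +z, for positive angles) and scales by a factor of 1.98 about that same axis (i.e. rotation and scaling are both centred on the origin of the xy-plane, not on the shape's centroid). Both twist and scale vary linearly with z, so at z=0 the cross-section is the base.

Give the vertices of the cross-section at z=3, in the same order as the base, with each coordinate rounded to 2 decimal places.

Cross-section at z=3: (-6.27,0.77) (0.31,-5.52) (2.98,-4.31) (4.86,-3.34) (6.42,3.17) (0.43,4.45) (-4.29,4.36)

t = z/height = 3/17 = 0.176471
s = 1 + (scale-1)·z/height = 1 + (1.98-1)·3/17 = 1.172941
θ = twist·z/height = -163°·3/17 = -28.7647° = -0.502039 rad
cos θ = 0.876603, sin θ = -0.481214 (intermediates below are computed at full precision and shown rounded to 5 d.p.)
v1: (-5,-2) → rotate → (-5.34544,0.65286) → ×s → (-6.26989,0.76577) → (-6.27,0.77)
v2: (2.5,-4) → rotate → (0.26665,-4.70945) → ×s → (0.31277,-5.52390) → (0.31,-5.52)
v3: (4,-2) → rotate → (2.54399,-3.67806) → ×s → (2.98395,-4.31415) → (2.98,-4.31)
v4: (5,-0.5) → rotate → (4.14241,-2.84437) → ×s → (4.85880,-3.33628) → (4.86,-3.34)
v5: (3.5,5) → rotate → (5.47418,2.69877) → ×s → (6.42089,3.16550) → (6.42,3.17)
v6: (-1.5,3.5) → rotate → (0.36934,3.78993) → ×s → (0.43322,4.44537) → (0.43,4.45)
v7: (-5,1.5) → rotate → (-3.66120,3.72097) → ×s → (-4.29437,4.36448) → (-4.29,4.36)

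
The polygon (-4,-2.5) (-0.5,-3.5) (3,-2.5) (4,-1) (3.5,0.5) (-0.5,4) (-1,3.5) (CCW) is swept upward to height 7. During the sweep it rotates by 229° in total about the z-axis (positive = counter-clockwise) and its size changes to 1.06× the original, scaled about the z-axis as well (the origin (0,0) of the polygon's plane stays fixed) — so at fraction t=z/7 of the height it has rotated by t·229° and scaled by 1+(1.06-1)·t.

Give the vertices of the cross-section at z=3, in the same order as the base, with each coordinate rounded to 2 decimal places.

Cross-section at z=3: (3.12,-3.70) (3.63,0.00) (2.10,3.41) (0.43,4.21) (-1.02,3.48) (-3.99,-1.09) (-3.41,-1.52)

t = z/height = 3/7 = 0.428571
s = 1 + (scale-1)·z/height = 1 + (1.06-1)·3/7 = 1.025714
θ = twist·z/height = 229°·3/7 = 98.1429° = 1.712916 rad
cos θ = -0.141642, sin θ = 0.989918 (intermediates below are computed at full precision and shown rounded to 5 d.p.)
v1: (-4,-2.5) → rotate → (3.04136,-3.60557) → ×s → (3.11957,-3.69828) → (3.12,-3.70)
v2: (-0.5,-3.5) → rotate → (3.53553,0.00079) → ×s → (3.62645,0.00081) → (3.63,0.00)
v3: (3,-2.5) → rotate → (2.04987,3.32386) → ×s → (2.10258,3.40933) → (2.10,3.41)
v4: (4,-1) → rotate → (0.42335,4.10131) → ×s → (0.43424,4.20678) → (0.43,4.21)
v5: (3.5,0.5) → rotate → (-0.99071,3.39389) → ×s → (-1.01618,3.48116) → (-1.02,3.48)
v6: (-0.5,4) → rotate → (-3.88885,-1.06153) → ×s → (-3.98885,-1.08882) → (-3.99,-1.09)
v7: (-1,3.5) → rotate → (-3.32307,-1.48566) → ×s → (-3.40852,-1.52387) → (-3.41,-1.52)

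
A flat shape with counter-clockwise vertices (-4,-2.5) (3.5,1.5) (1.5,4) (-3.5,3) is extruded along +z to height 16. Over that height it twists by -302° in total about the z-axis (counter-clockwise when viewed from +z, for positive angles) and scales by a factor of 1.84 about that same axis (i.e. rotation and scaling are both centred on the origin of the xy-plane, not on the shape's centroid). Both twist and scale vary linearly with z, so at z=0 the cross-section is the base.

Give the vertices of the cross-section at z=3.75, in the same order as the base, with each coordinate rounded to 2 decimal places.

t = z/height = 3.75/16 = 0.234375
s = 1 + (scale-1)·z/height = 1 + (1.84-1)·3.75/16 = 1.196875
θ = twist·z/height = -302°·3.75/16 = -70.7813° = -1.235366 rad
cos θ = 0.329176, sin θ = -0.944269 (intermediates below are computed at full precision and shown rounded to 5 d.p.)
v1: (-4,-2.5) → rotate → (-3.67737,2.95414) → ×s → (-4.40136,3.53573) → (-4.40,3.54)
v2: (3.5,1.5) → rotate → (2.56852,-2.81118) → ×s → (3.07419,-3.36463) → (3.07,-3.36)
v3: (1.5,4) → rotate → (4.27084,-0.09970) → ×s → (5.11166,-0.11933) → (5.11,-0.12)
v4: (-3.5,3) → rotate → (1.68069,4.29247) → ×s → (2.01158,5.13755) → (2.01,5.14)

Cross-section at z=3.75: (-4.40,3.54) (3.07,-3.36) (5.11,-0.12) (2.01,5.14)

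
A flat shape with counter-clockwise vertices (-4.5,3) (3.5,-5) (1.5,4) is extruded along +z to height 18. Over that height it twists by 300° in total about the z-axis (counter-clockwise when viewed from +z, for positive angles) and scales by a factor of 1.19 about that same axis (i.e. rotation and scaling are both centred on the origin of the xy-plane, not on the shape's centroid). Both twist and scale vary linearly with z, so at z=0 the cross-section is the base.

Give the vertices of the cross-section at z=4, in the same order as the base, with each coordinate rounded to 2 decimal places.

Cross-section at z=4: (-4.73,-3.07) (6.23,1.29) (-3.21,3.09)

t = z/height = 4/18 = 0.222222
s = 1 + (scale-1)·z/height = 1 + (1.19-1)·4/18 = 1.042222
θ = twist·z/height = 300°·4/18 = 66.6667° = 1.163553 rad
cos θ = 0.396080, sin θ = 0.918216 (intermediates below are computed at full precision and shown rounded to 5 d.p.)
v1: (-4.5,3) → rotate → (-4.53701,-2.94373) → ×s → (-4.72857,-3.06802) → (-4.73,-3.07)
v2: (3.5,-5) → rotate → (5.97736,1.23336) → ×s → (6.22974,1.28543) → (6.23,1.29)
v3: (1.5,4) → rotate → (-3.07874,2.96164) → ×s → (-3.20874,3.08669) → (-3.21,3.09)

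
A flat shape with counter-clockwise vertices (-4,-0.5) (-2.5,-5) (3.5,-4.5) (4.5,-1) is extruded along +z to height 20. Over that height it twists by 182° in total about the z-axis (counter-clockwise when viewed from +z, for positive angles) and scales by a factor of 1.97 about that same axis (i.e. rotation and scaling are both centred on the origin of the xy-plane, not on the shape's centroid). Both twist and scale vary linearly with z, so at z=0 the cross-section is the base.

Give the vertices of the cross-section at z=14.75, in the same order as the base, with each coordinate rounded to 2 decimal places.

t = z/height = 14.75/20 = 0.7375
s = 1 + (scale-1)·z/height = 1 + (1.97-1)·14.75/20 = 1.715375
θ = twist·z/height = 182°·14.75/20 = 134.2250° = 2.342668 rad
cos θ = -0.697478, sin θ = 0.716606 (intermediates below are computed at full precision and shown rounded to 5 d.p.)
v1: (-4,-0.5) → rotate → (3.14821,-2.51769) → ×s → (5.40037,-4.31878) → (5.40,-4.32)
v2: (-2.5,-5) → rotate → (5.32673,1.69587) → ×s → (9.13733,2.90906) → (9.14,2.91)
v3: (3.5,-4.5) → rotate → (0.78356,5.64677) → ×s → (1.34409,9.68633) → (1.34,9.69)
v4: (4.5,-1) → rotate → (-2.42204,3.92221) → ×s → (-4.15471,6.72805) → (-4.15,6.73)

Cross-section at z=14.75: (5.40,-4.32) (9.14,2.91) (1.34,9.69) (-4.15,6.73)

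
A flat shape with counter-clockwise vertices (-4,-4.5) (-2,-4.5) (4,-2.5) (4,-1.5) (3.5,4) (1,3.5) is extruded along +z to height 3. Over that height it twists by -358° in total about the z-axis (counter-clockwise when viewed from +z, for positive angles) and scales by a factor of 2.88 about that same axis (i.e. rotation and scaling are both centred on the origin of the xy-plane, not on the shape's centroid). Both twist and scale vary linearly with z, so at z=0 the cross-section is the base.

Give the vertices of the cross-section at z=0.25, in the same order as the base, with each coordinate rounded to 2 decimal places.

Cross-section at z=0.25: (-6.60,-2.21) (-4.60,-3.36) (2.57,-4.81) (3.15,-3.81) (5.81,2.00) (3.02,2.94)

t = z/height = 0.25/3 = 0.0833333
s = 1 + (scale-1)·z/height = 1 + (2.88-1)·0.25/3 = 1.156667
θ = twist·z/height = -358°·0.25/3 = -29.8333° = -0.520690 rad
cos θ = 0.867476, sin θ = -0.497479 (intermediates below are computed at full precision and shown rounded to 5 d.p.)
v1: (-4,-4.5) → rotate → (-5.70856,-1.91373) → ×s → (-6.60290,-2.21355) → (-6.60,-2.21)
v2: (-2,-4.5) → rotate → (-3.97361,-2.90869) → ×s → (-4.59614,-3.36438) → (-4.60,-3.36)
v3: (4,-2.5) → rotate → (2.22621,-4.15861) → ×s → (2.57498,-4.81012) → (2.57,-4.81)
v4: (4,-1.5) → rotate → (2.72369,-3.29113) → ×s → (3.15040,-3.80674) → (3.15,-3.81)
v5: (3.5,4) → rotate → (5.02608,1.72873) → ×s → (5.81350,1.99956) → (5.81,2.00)
v6: (1,3.5) → rotate → (2.60865,2.53869) → ×s → (3.01734,2.93642) → (3.02,2.94)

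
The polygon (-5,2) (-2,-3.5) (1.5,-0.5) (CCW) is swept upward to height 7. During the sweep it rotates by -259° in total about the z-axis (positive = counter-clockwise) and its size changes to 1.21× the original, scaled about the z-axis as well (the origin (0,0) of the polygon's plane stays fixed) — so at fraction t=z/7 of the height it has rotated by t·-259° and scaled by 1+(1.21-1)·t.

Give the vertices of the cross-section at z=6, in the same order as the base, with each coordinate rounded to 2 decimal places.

t = z/height = 6/7 = 0.857143
s = 1 + (scale-1)·z/height = 1 + (1.21-1)·6/7 = 1.180000
θ = twist·z/height = -259°·6/7 = -222.0000° = -3.874631 rad
cos θ = -0.743145, sin θ = 0.669131 (intermediates below are computed at full precision and shown rounded to 5 d.p.)
v1: (-5,2) → rotate → (2.37746,-4.83194) → ×s → (2.80541,-5.70169) → (2.81,-5.70)
v2: (-2,-3.5) → rotate → (3.82825,1.26275) → ×s → (4.51733,1.49004) → (4.52,1.49)
v3: (1.5,-0.5) → rotate → (-0.78015,1.37527) → ×s → (-0.92058,1.62282) → (-0.92,1.62)

Cross-section at z=6: (2.81,-5.70) (4.52,1.49) (-0.92,1.62)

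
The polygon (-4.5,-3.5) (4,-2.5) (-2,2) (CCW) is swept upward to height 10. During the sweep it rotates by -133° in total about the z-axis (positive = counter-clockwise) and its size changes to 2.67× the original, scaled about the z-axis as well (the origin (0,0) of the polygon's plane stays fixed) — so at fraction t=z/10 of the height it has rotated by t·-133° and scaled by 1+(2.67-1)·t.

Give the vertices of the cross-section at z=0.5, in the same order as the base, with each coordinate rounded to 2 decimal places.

Cross-section at z=0.5: (-5.28,-3.20) (3.99,-3.19) (-1.90,2.40)

t = z/height = 0.5/10 = 0.05
s = 1 + (scale-1)·z/height = 1 + (2.67-1)·0.5/10 = 1.083500
θ = twist·z/height = -133°·0.5/10 = -6.6500° = -0.116064 rad
cos θ = 0.993272, sin θ = -0.115804 (intermediates below are computed at full precision and shown rounded to 5 d.p.)
v1: (-4.5,-3.5) → rotate → (-4.87504,-2.95533) → ×s → (-5.28210,-3.20210) → (-5.28,-3.20)
v2: (4,-2.5) → rotate → (3.68358,-2.94640) → ×s → (3.99116,-3.19242) → (3.99,-3.19)
v3: (-2,2) → rotate → (-1.75494,2.21815) → ×s → (-1.90147,2.40337) → (-1.90,2.40)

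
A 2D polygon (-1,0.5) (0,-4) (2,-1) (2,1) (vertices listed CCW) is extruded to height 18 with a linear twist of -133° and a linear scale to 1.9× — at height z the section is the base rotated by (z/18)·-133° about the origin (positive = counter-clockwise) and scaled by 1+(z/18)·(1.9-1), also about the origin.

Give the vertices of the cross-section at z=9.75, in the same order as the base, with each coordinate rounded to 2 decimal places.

t = z/height = 9.75/18 = 0.541667
s = 1 + (scale-1)·z/height = 1 + (1.9-1)·9.75/18 = 1.487500
θ = twist·z/height = -133°·9.75/18 = -72.0417° = -1.257364 rad
cos θ = 0.308325, sin θ = -0.951281 (intermediates below are computed at full precision and shown rounded to 5 d.p.)
v1: (-1,0.5) → rotate → (0.16732,1.10544) → ×s → (0.24888,1.64435) → (0.25,1.64)
v2: (0,-4) → rotate → (-3.80512,-1.23330) → ×s → (-5.66012,-1.83454) → (-5.66,-1.83)
v3: (2,-1) → rotate → (-0.33463,-2.21089) → ×s → (-0.49776,-3.28869) → (-0.50,-3.29)
v4: (2,1) → rotate → (1.56793,-1.59424) → ×s → (2.33230,-2.37143) → (2.33,-2.37)

Cross-section at z=9.75: (0.25,1.64) (-5.66,-1.83) (-0.50,-3.29) (2.33,-2.37)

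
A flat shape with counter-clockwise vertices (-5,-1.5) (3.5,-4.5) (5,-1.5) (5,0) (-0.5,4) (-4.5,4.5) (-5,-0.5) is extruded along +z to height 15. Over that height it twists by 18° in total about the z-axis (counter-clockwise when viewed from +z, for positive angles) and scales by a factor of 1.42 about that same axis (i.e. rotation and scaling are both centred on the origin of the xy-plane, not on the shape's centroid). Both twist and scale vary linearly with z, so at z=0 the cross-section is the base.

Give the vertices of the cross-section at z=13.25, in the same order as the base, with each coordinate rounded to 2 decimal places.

Cross-section at z=13.25: (-6.03,-3.86) (6.31,-4.62) (7.16,-0.10) (6.59,1.88) (-2.16,5.09) (-7.62,4.24) (-6.40,-2.54)

t = z/height = 13.25/15 = 0.883333
s = 1 + (scale-1)·z/height = 1 + (1.42-1)·13.25/15 = 1.371000
θ = twist·z/height = 18°·13.25/15 = 15.9000° = 0.277507 rad
cos θ = 0.961741, sin θ = 0.273959 (intermediates below are computed at full precision and shown rounded to 5 d.p.)
v1: (-5,-1.5) → rotate → (-4.39777,-2.81241) → ×s → (-6.02934,-3.85581) → (-6.03,-3.86)
v2: (3.5,-4.5) → rotate → (4.59891,-3.36898) → ×s → (6.30511,-4.61887) → (6.31,-4.62)
v3: (5,-1.5) → rotate → (5.21965,-0.07282) → ×s → (7.15613,-0.09983) → (7.16,-0.10)
v4: (5,0) → rotate → (4.80871,1.36980) → ×s → (6.59274,1.87799) → (6.59,1.88)
v5: (-0.5,4) → rotate → (-1.57671,3.70999) → ×s → (-2.16167,5.08639) → (-2.16,5.09)
v6: (-4.5,4.5) → rotate → (-5.56065,3.09502) → ×s → (-7.62365,4.24327) → (-7.62,4.24)
v7: (-5,-0.5) → rotate → (-4.67173,-1.85067) → ×s → (-6.40494,-2.53726) → (-6.40,-2.54)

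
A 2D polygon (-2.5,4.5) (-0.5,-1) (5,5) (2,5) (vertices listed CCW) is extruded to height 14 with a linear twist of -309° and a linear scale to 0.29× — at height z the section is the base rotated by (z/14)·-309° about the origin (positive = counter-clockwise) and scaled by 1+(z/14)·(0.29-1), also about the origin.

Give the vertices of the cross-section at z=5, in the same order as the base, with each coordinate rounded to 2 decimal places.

Cross-section at z=5: (3.80,0.58) (-0.57,0.61) (2.20,-4.80) (2.98,-2.70)

t = z/height = 5/14 = 0.357143
s = 1 + (scale-1)·z/height = 1 + (0.29-1)·5/14 = 0.746429
θ = twist·z/height = -309°·5/14 = -110.3571° = -1.926095 rad
cos θ = -0.347871, sin θ = -0.937542 (intermediates below are computed at full precision and shown rounded to 5 d.p.)
v1: (-2.5,4.5) → rotate → (5.08862,0.77844) → ×s → (3.79829,0.58105) → (3.80,0.58)
v2: (-0.5,-1) → rotate → (-0.76361,0.81664) → ×s → (-0.56998,0.60956) → (-0.57,0.61)
v3: (5,5) → rotate → (2.94836,-6.42707) → ×s → (2.20074,-4.79735) → (2.20,-4.80)
v4: (2,5) → rotate → (3.99197,-3.61444) → ×s → (2.97972,-2.69792) → (2.98,-2.70)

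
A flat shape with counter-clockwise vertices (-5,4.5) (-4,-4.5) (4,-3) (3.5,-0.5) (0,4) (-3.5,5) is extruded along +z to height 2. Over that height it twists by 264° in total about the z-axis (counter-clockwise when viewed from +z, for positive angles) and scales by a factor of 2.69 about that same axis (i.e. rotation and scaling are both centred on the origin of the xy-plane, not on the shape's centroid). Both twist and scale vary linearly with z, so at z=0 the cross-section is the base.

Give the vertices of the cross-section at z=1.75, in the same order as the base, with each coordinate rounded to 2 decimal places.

t = z/height = 1.75/2 = 0.875
s = 1 + (scale-1)·z/height = 1 + (2.69-1)·1.75/2 = 2.478750
θ = twist·z/height = 264°·1.75/2 = 231.0000° = 4.031711 rad
cos θ = -0.629320, sin θ = -0.777146 (intermediates below are computed at full precision and shown rounded to 5 d.p.)
v1: (-5,4.5) → rotate → (6.64376,1.05379) → ×s → (16.46822,2.61208) → (16.47,2.61)
v2: (-4,-4.5) → rotate → (-0.97988,5.94053) → ×s → (-2.42887,14.72508) → (-2.43,14.73)
v3: (4,-3) → rotate → (-4.84872,-1.22062) → ×s → (-12.01876,-3.02562) → (-12.02,-3.03)
v4: (3.5,-0.5) → rotate → (-2.59119,-2.40535) → ×s → (-6.42292,-5.96226) → (-6.42,-5.96)
v5: (0,4) → rotate → (3.10858,-2.51728) → ×s → (7.70540,-6.23971) → (7.71,-6.24)
v6: (-3.5,5) → rotate → (6.08835,-0.42659) → ×s → (15.09150,-1.05741) → (15.09,-1.06)

Cross-section at z=1.75: (16.47,2.61) (-2.43,14.73) (-12.02,-3.03) (-6.42,-5.96) (7.71,-6.24) (15.09,-1.06)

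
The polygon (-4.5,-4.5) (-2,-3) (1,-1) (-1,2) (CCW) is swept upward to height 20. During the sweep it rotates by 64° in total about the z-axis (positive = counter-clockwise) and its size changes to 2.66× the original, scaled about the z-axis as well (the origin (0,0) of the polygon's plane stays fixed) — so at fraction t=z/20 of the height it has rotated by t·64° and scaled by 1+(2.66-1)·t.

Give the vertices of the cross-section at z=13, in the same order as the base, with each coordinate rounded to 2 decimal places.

Cross-section at z=13: (-0.78,-13.21) (1.03,-7.42) (2.93,-0.17) (-4.32,1.73)

t = z/height = 13/20 = 0.65
s = 1 + (scale-1)·z/height = 1 + (2.66-1)·13/20 = 2.079000
θ = twist·z/height = 64°·13/20 = 41.6000° = 0.726057 rad
cos θ = 0.747798, sin θ = 0.663926 (intermediates below are computed at full precision and shown rounded to 5 d.p.)
v1: (-4.5,-4.5) → rotate → (-0.37742,-6.35276) → ×s → (-0.78466,-13.20739) → (-0.78,-13.21)
v2: (-2,-3) → rotate → (0.49618,-3.57125) → ×s → (1.03156,-7.42462) → (1.03,-7.42)
v3: (1,-1) → rotate → (1.41172,-0.08387) → ×s → (2.93497,-0.17437) → (2.93,-0.17)
v4: (-1,2) → rotate → (-2.07565,0.83167) → ×s → (-4.31528,1.72904) → (-4.32,1.73)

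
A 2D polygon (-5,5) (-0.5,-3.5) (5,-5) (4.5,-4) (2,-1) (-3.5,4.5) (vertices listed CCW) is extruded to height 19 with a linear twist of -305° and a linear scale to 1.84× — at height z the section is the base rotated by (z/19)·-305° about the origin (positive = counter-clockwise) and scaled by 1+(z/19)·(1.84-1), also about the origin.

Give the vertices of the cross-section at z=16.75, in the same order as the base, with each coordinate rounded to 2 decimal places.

Cross-section at z=16.75: (-8.53,-8.87) (6.11,-0.75) (8.53,8.87) (6.81,7.97) (1.67,3.51) (-7.71,-6.24)

t = z/height = 16.75/19 = 0.881579
s = 1 + (scale-1)·z/height = 1 + (1.84-1)·16.75/19 = 1.740526
θ = twist·z/height = -305°·16.75/19 = -268.8816° = -4.692869 rad
cos θ = -0.019519, sin θ = 0.999809 (intermediates below are computed at full precision and shown rounded to 5 d.p.)
v1: (-5,5) → rotate → (-4.90145,-5.09664) → ×s → (-8.53111,-8.87084) → (-8.53,-8.87)
v2: (-0.5,-3.5) → rotate → (3.50909,-0.43159) → ×s → (6.10767,-0.75119) → (6.11,-0.75)
v3: (5,-5) → rotate → (4.90145,5.09664) → ×s → (8.53111,8.87084) → (8.53,8.87)
v4: (4.5,-4) → rotate → (3.91140,4.57722) → ×s → (6.80790,7.96677) → (6.81,7.97)
v5: (2,-1) → rotate → (0.96077,2.01914) → ×s → (1.67225,3.51436) → (1.67,3.51)
v6: (-3.5,4.5) → rotate → (-4.43083,-3.58717) → ×s → (-7.71197,-6.24356) → (-7.71,-6.24)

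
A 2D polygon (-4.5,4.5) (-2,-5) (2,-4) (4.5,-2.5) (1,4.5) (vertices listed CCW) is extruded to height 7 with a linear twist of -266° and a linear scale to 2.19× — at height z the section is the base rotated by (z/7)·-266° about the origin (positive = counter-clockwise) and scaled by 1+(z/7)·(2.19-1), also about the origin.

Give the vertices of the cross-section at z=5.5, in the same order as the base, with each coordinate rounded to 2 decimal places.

Cross-section at z=5.5: (3.39,-11.84) (8.08,6.59) (0.37,8.65) (-5.27,8.45) (-5.91,-6.68)

t = z/height = 5.5/7 = 0.785714
s = 1 + (scale-1)·z/height = 1 + (2.19-1)·5.5/7 = 1.935000
θ = twist·z/height = -266°·5.5/7 = -209.0000° = -3.647738 rad
cos θ = -0.874620, sin θ = 0.484810 (intermediates below are computed at full precision and shown rounded to 5 d.p.)
v1: (-4.5,4.5) → rotate → (1.75415,-6.11743) → ×s → (3.39427,-11.83723) → (3.39,-11.84)
v2: (-2,-5) → rotate → (4.17329,3.40348) → ×s → (8.07531,6.58573) → (8.08,6.59)
v3: (2,-4) → rotate → (0.19000,4.46810) → ×s → (0.36765,8.64577) → (0.37,8.65)
v4: (4.5,-2.5) → rotate → (-2.72376,4.36819) → ×s → (-5.27048,8.45245) → (-5.27,8.45)
v5: (1,4.5) → rotate → (-3.05626,-3.45098) → ×s → (-5.91387,-6.67764) → (-5.91,-6.68)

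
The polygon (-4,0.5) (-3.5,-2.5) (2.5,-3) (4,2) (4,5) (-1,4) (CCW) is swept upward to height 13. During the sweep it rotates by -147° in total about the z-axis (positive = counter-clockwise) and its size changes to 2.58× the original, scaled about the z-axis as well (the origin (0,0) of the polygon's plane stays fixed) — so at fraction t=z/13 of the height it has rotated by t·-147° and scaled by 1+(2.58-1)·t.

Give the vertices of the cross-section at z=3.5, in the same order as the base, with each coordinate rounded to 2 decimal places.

t = z/height = 3.5/13 = 0.269231
s = 1 + (scale-1)·z/height = 1 + (2.58-1)·3.5/13 = 1.425385
θ = twist·z/height = -147°·3.5/13 = -39.5769° = -0.690748 rad
cos θ = 0.770770, sin θ = -0.637114 (intermediates below are computed at full precision and shown rounded to 5 d.p.)
v1: (-4,0.5) → rotate → (-2.76452,2.93384) → ×s → (-3.94051,4.18185) → (-3.94,4.18)
v2: (-3.5,-2.5) → rotate → (-4.29048,0.30297) → ×s → (-6.11558,0.43185) → (-6.12,0.43)
v3: (2.5,-3) → rotate → (0.01558,-3.90509) → ×s → (0.02221,-5.56626) → (0.02,-5.57)
v4: (4,2) → rotate → (4.35731,-1.00691) → ×s → (6.21084,-1.43524) → (6.21,-1.44)
v5: (4,5) → rotate → (6.26865,1.30540) → ×s → (8.93523,1.86069) → (8.94,1.86)
v6: (-1,4) → rotate → (1.77768,3.72019) → ×s → (2.53388,5.30271) → (2.53,5.30)

Cross-section at z=3.5: (-3.94,4.18) (-6.12,0.43) (0.02,-5.57) (6.21,-1.44) (8.94,1.86) (2.53,5.30)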